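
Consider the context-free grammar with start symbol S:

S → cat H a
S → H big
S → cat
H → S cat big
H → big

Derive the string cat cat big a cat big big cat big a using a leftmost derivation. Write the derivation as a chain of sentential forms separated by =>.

S => cat H a   [S → cat H a]
cat H a => cat S cat big a   [H → S cat big]
cat S cat big a => cat H big cat big a   [S → H big]
cat H big cat big a => cat S cat big big cat big a   [H → S cat big]
cat S cat big big cat big a => cat cat H a cat big big cat big a   [S → cat H a]
cat cat H a cat big big cat big a => cat cat big a cat big big cat big a   [H → big]

S => cat H a => cat S cat big a => cat H big cat big a => cat S cat big big cat big a => cat cat H a cat big big cat big a => cat cat big a cat big big cat big a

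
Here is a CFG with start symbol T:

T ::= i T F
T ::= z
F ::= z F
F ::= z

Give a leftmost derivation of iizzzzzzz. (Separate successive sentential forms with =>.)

T => iTF   [T ::= i T F]
iTF => iiTFF   [T ::= i T F]
iiTFF => iizFF   [T ::= z]
iizFF => iizzFF   [F ::= z F]
iizzFF => iizzzF   [F ::= z]
iizzzF => iizzzzF   [F ::= z F]
iizzzzF => iizzzzzF   [F ::= z F]
iizzzzzF => iizzzzzzF   [F ::= z F]
iizzzzzzF => iizzzzzzz   [F ::= z]

T=>iTF=>iiTFF=>iizFF=>iizzFF=>iizzzF=>iizzzzF=>iizzzzzF=>iizzzzzzF=>iizzzzzzz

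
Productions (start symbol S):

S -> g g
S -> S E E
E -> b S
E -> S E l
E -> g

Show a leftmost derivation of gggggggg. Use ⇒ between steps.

S ⇒ SEE ⇒ SEEEE ⇒ SEEEEEE ⇒ ggEEEEEE ⇒ gggEEEEE ⇒ ggggEEEE ⇒ gggggEEE ⇒ ggggggEE ⇒ gggggggE ⇒ gggggggg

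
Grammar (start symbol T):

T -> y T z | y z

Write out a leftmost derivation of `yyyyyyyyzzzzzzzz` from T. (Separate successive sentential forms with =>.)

T => yTz   [T -> y T z]
yTz => yyTzz   [T -> y T z]
yyTzz => yyyTzzz   [T -> y T z]
yyyTzzz => yyyyTzzzz   [T -> y T z]
yyyyTzzzz => yyyyyTzzzzz   [T -> y T z]
yyyyyTzzzzz => yyyyyyTzzzzzz   [T -> y T z]
yyyyyyTzzzzzz => yyyyyyyTzzzzzzz   [T -> y T z]
yyyyyyyTzzzzzzz => yyyyyyyyzzzzzzzz   [T -> y z]

T => yTz => yyTzz => yyyTzzz => yyyyTzzzz => yyyyyTzzzzz => yyyyyyTzzzzzz => yyyyyyyTzzzzzzz => yyyyyyyyzzzzzzzz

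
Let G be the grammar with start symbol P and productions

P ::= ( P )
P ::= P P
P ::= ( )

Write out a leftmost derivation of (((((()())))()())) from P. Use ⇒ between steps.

P ⇒ (P) ⇒ ((P)) ⇒ ((PP)) ⇒ ((PPP)) ⇒ (((P)PP)) ⇒ ((((P))PP)) ⇒ (((((P)))PP)) ⇒ (((((PP)))PP)) ⇒ (((((()P)))PP)) ⇒ (((((()())))PP)) ⇒ (((((()())))()P)) ⇒ (((((()())))()()))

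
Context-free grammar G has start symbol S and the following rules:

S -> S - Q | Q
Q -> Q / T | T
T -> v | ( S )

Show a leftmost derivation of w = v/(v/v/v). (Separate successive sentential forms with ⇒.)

S ⇒ Q ⇒ Q/T ⇒ T/T ⇒ v/T ⇒ v/(S) ⇒ v/(Q) ⇒ v/(Q/T) ⇒ v/(Q/T/T) ⇒ v/(T/T/T) ⇒ v/(v/T/T) ⇒ v/(v/v/T) ⇒ v/(v/v/v)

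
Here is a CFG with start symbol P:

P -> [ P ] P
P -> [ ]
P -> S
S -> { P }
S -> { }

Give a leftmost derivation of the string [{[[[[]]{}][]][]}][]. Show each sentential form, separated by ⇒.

P⇒[P]P⇒[S]P⇒[{P}]P⇒[{[P]P}]P⇒[{[[P]P]P}]P⇒[{[[[P]P]P]P}]P⇒[{[[[[]]P]P]P}]P⇒[{[[[[]]S]P]P}]P⇒[{[[[[]]{}]P]P}]P⇒[{[[[[]]{}][]]P}]P⇒[{[[[[]]{}][]][]}]P⇒[{[[[[]]{}][]][]}][]

P ⇒ [P]P   [P -> [ P ] P]
[P]P ⇒ [S]P   [P -> S]
[S]P ⇒ [{P}]P   [S -> { P }]
[{P}]P ⇒ [{[P]P}]P   [P -> [ P ] P]
[{[P]P}]P ⇒ [{[[P]P]P}]P   [P -> [ P ] P]
[{[[P]P]P}]P ⇒ [{[[[P]P]P]P}]P   [P -> [ P ] P]
[{[[[P]P]P]P}]P ⇒ [{[[[[]]P]P]P}]P   [P -> [ ]]
[{[[[[]]P]P]P}]P ⇒ [{[[[[]]S]P]P}]P   [P -> S]
[{[[[[]]S]P]P}]P ⇒ [{[[[[]]{}]P]P}]P   [S -> { }]
[{[[[[]]{}]P]P}]P ⇒ [{[[[[]]{}][]]P}]P   [P -> [ ]]
[{[[[[]]{}][]]P}]P ⇒ [{[[[[]]{}][]][]}]P   [P -> [ ]]
[{[[[[]]{}][]][]}]P ⇒ [{[[[[]]{}][]][]}][]   [P -> [ ]]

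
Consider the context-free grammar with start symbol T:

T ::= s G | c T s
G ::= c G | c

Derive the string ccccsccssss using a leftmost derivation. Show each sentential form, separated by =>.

T=>cTs=>ccTss=>cccTsss=>ccccTssss=>ccccsGssss=>ccccscGssss=>ccccsccssss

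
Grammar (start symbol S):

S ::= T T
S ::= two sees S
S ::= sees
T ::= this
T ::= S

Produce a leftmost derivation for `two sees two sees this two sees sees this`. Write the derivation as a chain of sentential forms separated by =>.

S => two sees S => two sees two sees S => two sees two sees T T => two sees two sees S T => two sees two sees T T T => two sees two sees this T T => two sees two sees this S T => two sees two sees this two sees S T => two sees two sees this two sees sees T => two sees two sees this two sees sees this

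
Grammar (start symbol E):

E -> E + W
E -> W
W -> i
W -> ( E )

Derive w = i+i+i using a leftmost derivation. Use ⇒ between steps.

E⇒E+W⇒E+W+W⇒W+W+W⇒i+W+W⇒i+i+W⇒i+i+i

E ⇒ E+W   [E -> E + W]
E+W ⇒ E+W+W   [E -> E + W]
E+W+W ⇒ W+W+W   [E -> W]
W+W+W ⇒ i+W+W   [W -> i]
i+W+W ⇒ i+i+W   [W -> i]
i+i+W ⇒ i+i+i   [W -> i]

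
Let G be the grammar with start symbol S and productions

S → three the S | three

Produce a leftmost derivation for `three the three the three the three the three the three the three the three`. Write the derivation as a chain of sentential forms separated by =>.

S => three the S => three the three the S => three the three the three the S => three the three the three the three the S => three the three the three the three the three the S => three the three the three the three the three the three the S => three the three the three the three the three the three the three the S => three the three the three the three the three the three the three the three

S => three the S   [S → three the S]
three the S => three the three the S   [S → three the S]
three the three the S => three the three the three the S   [S → three the S]
three the three the three the S => three the three the three the three the S   [S → three the S]
three the three the three the three the S => three the three the three the three the three the S   [S → three the S]
three the three the three the three the three the S => three the three the three the three the three the three the S   [S → three the S]
three the three the three the three the three the three the S => three the three the three the three the three the three the three the S   [S → three the S]
three the three the three the three the three the three the three the S => three the three the three the three the three the three the three the three   [S → three]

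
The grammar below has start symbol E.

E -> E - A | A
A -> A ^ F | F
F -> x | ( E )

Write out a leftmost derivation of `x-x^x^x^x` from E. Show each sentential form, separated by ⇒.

E ⇒ E-A   [E -> E - A]
E-A ⇒ A-A   [E -> A]
A-A ⇒ F-A   [A -> F]
F-A ⇒ x-A   [F -> x]
x-A ⇒ x-A^F   [A -> A ^ F]
x-A^F ⇒ x-A^F^F   [A -> A ^ F]
x-A^F^F ⇒ x-A^F^F^F   [A -> A ^ F]
x-A^F^F^F ⇒ x-F^F^F^F   [A -> F]
x-F^F^F^F ⇒ x-x^F^F^F   [F -> x]
x-x^F^F^F ⇒ x-x^x^F^F   [F -> x]
x-x^x^F^F ⇒ x-x^x^x^F   [F -> x]
x-x^x^x^F ⇒ x-x^x^x^x   [F -> x]

E ⇒ E-A ⇒ A-A ⇒ F-A ⇒ x-A ⇒ x-A^F ⇒ x-A^F^F ⇒ x-A^F^F^F ⇒ x-F^F^F^F ⇒ x-x^F^F^F ⇒ x-x^x^F^F ⇒ x-x^x^x^F ⇒ x-x^x^x^x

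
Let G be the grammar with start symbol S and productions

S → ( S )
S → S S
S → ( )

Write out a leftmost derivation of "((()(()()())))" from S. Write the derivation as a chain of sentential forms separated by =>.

S => (S) => ((S)) => ((SS)) => ((()S)) => ((()(S))) => ((()(SS))) => ((()(()S))) => ((()(()SS))) => ((()(()()S))) => ((()(()()())))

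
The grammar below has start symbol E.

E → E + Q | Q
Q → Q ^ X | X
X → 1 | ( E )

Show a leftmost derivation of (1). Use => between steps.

E => Q   [E → Q]
Q => X   [Q → X]
X => (E)   [X → ( E )]
(E) => (Q)   [E → Q]
(Q) => (X)   [Q → X]
(X) => (1)   [X → 1]

E=>Q=>X=>(E)=>(Q)=>(X)=>(1)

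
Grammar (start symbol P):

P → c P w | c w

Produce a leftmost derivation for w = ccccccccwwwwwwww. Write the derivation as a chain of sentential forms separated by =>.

P => cPw => ccPww => cccPwww => ccccPwwww => cccccPwwwww => ccccccPwwwwww => cccccccPwwwwwww => ccccccccwwwwwwww

P => cPw   [P → c P w]
cPw => ccPww   [P → c P w]
ccPww => cccPwww   [P → c P w]
cccPwww => ccccPwwww   [P → c P w]
ccccPwwww => cccccPwwwww   [P → c P w]
cccccPwwwww => ccccccPwwwwww   [P → c P w]
ccccccPwwwwww => cccccccPwwwwwww   [P → c P w]
cccccccPwwwwwww => ccccccccwwwwwwww   [P → c w]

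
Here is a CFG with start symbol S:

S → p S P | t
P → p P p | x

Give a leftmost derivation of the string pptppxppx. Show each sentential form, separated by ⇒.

S ⇒ pSP ⇒ ppSPP ⇒ pptPP ⇒ pptpPpP ⇒ pptppPppP ⇒ pptppxppP ⇒ pptppxppx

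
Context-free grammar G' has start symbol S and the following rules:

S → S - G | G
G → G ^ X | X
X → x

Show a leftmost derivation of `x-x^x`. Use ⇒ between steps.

S ⇒ S-G ⇒ G-G ⇒ X-G ⇒ x-G ⇒ x-G^X ⇒ x-X^X ⇒ x-x^X ⇒ x-x^x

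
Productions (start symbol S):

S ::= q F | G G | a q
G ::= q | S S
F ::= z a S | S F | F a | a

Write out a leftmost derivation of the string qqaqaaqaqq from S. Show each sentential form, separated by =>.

S => GG   [S ::= G G]
GG => SSG   [G ::= S S]
SSG => GGSG   [S ::= G G]
GGSG => qGSG   [G ::= q]
qGSG => qSSSG   [G ::= S S]
qSSSG => qqFSSG   [S ::= q F]
qqFSSG => qqSFSSG   [F ::= S F]
qqSFSSG => qqaqFSSG   [S ::= a q]
qqaqFSSG => qqaqaSSG   [F ::= a]
qqaqaSSG => qqaqaaqSG   [S ::= a q]
qqaqaaqSG => qqaqaaqaqG   [S ::= a q]
qqaqaaqaqG => qqaqaaqaqq   [G ::= q]

S => GG => SSG => GGSG => qGSG => qSSSG => qqFSSG => qqSFSSG => qqaqFSSG => qqaqaSSG => qqaqaaqSG => qqaqaaqaqG => qqaqaaqaqq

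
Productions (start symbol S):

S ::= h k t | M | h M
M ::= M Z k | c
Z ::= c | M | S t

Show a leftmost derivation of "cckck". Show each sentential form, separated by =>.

S => M => MZk => MZkZk => cZkZk => cckZk => cckck

S => M   [S ::= M]
M => MZk   [M ::= M Z k]
MZk => MZkZk   [M ::= M Z k]
MZkZk => cZkZk   [M ::= c]
cZkZk => cckZk   [Z ::= c]
cckZk => cckck   [Z ::= c]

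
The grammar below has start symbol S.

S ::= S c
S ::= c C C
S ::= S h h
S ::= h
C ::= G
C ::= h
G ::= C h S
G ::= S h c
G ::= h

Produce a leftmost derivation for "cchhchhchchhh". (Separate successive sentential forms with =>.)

S => Shh   [S ::= S h h]
Shh => cCChh   [S ::= c C C]
cCChh => cGChh   [C ::= G]
cGChh => cShcChh   [G ::= S h c]
cShcChh => cSchcChh   [S ::= S c]
cSchcChh => cShhchcChh   [S ::= S h h]
cShhchcChh => cSchhchcChh   [S ::= S c]
cSchhchcChh => ccCCchhchcChh   [S ::= c C C]
ccCCchhchcChh => ccGCchhchcChh   [C ::= G]
ccGCchhchcChh => cchCchhchcChh   [G ::= h]
cchCchhchcChh => cchhchhchcChh   [C ::= h]
cchhchhchcChh => cchhchhchchhh   [C ::= h]

S => Shh => cCChh => cGChh => cShcChh => cSchcChh => cShhchcChh => cSchhchcChh => ccCCchhchcChh => ccGCchhchcChh => cchCchhchcChh => cchhchhchcChh => cchhchhchchhh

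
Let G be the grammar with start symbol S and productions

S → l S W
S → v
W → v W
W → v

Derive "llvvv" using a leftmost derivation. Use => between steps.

S => lSW => llSWW => llvWW => llvvW => llvvv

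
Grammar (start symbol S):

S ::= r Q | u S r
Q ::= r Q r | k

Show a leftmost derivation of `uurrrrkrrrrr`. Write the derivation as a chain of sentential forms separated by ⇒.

S⇒uSr⇒uuSrr⇒uurQrr⇒uurrQrrr⇒uurrrQrrrr⇒uurrrrQrrrrr⇒uurrrrkrrrrr

S ⇒ uSr   [S ::= u S r]
uSr ⇒ uuSrr   [S ::= u S r]
uuSrr ⇒ uurQrr   [S ::= r Q]
uurQrr ⇒ uurrQrrr   [Q ::= r Q r]
uurrQrrr ⇒ uurrrQrrrr   [Q ::= r Q r]
uurrrQrrrr ⇒ uurrrrQrrrrr   [Q ::= r Q r]
uurrrrQrrrrr ⇒ uurrrrkrrrrr   [Q ::= k]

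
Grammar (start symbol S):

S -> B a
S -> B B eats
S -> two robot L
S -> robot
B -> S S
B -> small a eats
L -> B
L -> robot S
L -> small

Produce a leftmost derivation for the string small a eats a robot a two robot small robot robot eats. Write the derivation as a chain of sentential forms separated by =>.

S => B B eats => S S B eats => B a S B eats => S S a S B eats => B a S a S B eats => small a eats a S a S B eats => small a eats a robot a S B eats => small a eats a robot a two robot L B eats => small a eats a robot a two robot small B eats => small a eats a robot a two robot small S S eats => small a eats a robot a two robot small robot S eats => small a eats a robot a two robot small robot robot eats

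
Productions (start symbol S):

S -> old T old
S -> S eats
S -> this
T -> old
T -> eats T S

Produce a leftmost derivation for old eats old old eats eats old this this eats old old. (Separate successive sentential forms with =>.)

S => old T old => old eats T S old => old eats old S old => old eats old old T old old => old eats old old eats T S old old => old eats old old eats eats T S S old old => old eats old old eats eats old S S old old => old eats old old eats eats old this S old old => old eats old old eats eats old this S eats old old => old eats old old eats eats old this this eats old old

S => old T old   [S -> old T old]
old T old => old eats T S old   [T -> eats T S]
old eats T S old => old eats old S old   [T -> old]
old eats old S old => old eats old old T old old   [S -> old T old]
old eats old old T old old => old eats old old eats T S old old   [T -> eats T S]
old eats old old eats T S old old => old eats old old eats eats T S S old old   [T -> eats T S]
old eats old old eats eats T S S old old => old eats old old eats eats old S S old old   [T -> old]
old eats old old eats eats old S S old old => old eats old old eats eats old this S old old   [S -> this]
old eats old old eats eats old this S old old => old eats old old eats eats old this S eats old old   [S -> S eats]
old eats old old eats eats old this S eats old old => old eats old old eats eats old this this eats old old   [S -> this]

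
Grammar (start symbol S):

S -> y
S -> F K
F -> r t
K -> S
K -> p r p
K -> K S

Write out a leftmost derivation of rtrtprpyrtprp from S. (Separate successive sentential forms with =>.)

S => FK   [S -> F K]
FK => rtK   [F -> r t]
rtK => rtKS   [K -> K S]
rtKS => rtKSS   [K -> K S]
rtKSS => rtSSS   [K -> S]
rtSSS => rtFKSS   [S -> F K]
rtFKSS => rtrtKSS   [F -> r t]
rtrtKSS => rtrtprpSS   [K -> p r p]
rtrtprpSS => rtrtprpyS   [S -> y]
rtrtprpyS => rtrtprpyFK   [S -> F K]
rtrtprpyFK => rtrtprpyrtK   [F -> r t]
rtrtprpyrtK => rtrtprpyrtprp   [K -> p r p]

S => FK => rtK => rtKS => rtKSS => rtSSS => rtFKSS => rtrtKSS => rtrtprpSS => rtrtprpyS => rtrtprpyFK => rtrtprpyrtK => rtrtprpyrtprp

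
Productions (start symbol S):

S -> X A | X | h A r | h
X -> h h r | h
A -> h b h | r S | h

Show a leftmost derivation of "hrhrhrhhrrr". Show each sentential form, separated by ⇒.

S⇒XA⇒hA⇒hrS⇒hrhAr⇒hrhrSr⇒hrhrhArr⇒hrhrhrSrr⇒hrhrhrXrr⇒hrhrhrhhrrr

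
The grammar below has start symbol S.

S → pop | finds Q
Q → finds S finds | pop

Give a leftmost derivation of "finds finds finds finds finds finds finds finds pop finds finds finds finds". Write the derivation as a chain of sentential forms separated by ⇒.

S ⇒ finds Q ⇒ finds finds S finds ⇒ finds finds finds Q finds ⇒ finds finds finds finds S finds finds ⇒ finds finds finds finds finds Q finds finds ⇒ finds finds finds finds finds finds S finds finds finds ⇒ finds finds finds finds finds finds finds Q finds finds finds ⇒ finds finds finds finds finds finds finds finds S finds finds finds finds ⇒ finds finds finds finds finds finds finds finds pop finds finds finds finds

S ⇒ finds Q   [S → finds Q]
finds Q ⇒ finds finds S finds   [Q → finds S finds]
finds finds S finds ⇒ finds finds finds Q finds   [S → finds Q]
finds finds finds Q finds ⇒ finds finds finds finds S finds finds   [Q → finds S finds]
finds finds finds finds S finds finds ⇒ finds finds finds finds finds Q finds finds   [S → finds Q]
finds finds finds finds finds Q finds finds ⇒ finds finds finds finds finds finds S finds finds finds   [Q → finds S finds]
finds finds finds finds finds finds S finds finds finds ⇒ finds finds finds finds finds finds finds Q finds finds finds   [S → finds Q]
finds finds finds finds finds finds finds Q finds finds finds ⇒ finds finds finds finds finds finds finds finds S finds finds finds finds   [Q → finds S finds]
finds finds finds finds finds finds finds finds S finds finds finds finds ⇒ finds finds finds finds finds finds finds finds pop finds finds finds finds   [S → pop]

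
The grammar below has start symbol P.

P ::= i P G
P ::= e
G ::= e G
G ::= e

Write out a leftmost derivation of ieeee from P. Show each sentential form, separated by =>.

P => iPG => ieG => ieeG => ieeeG => ieeee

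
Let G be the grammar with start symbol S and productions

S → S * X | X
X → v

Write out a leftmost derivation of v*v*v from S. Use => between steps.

S => S*X => S*X*X => X*X*X => v*X*X => v*v*X => v*v*v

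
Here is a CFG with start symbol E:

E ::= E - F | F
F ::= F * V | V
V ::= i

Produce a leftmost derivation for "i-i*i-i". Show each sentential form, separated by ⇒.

E ⇒ E-F ⇒ E-F-F ⇒ F-F-F ⇒ V-F-F ⇒ i-F-F ⇒ i-F*V-F ⇒ i-V*V-F ⇒ i-i*V-F ⇒ i-i*i-F ⇒ i-i*i-V ⇒ i-i*i-i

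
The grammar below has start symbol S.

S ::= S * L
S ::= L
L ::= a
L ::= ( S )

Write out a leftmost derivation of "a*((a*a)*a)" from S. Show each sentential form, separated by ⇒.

S ⇒ S*L ⇒ L*L ⇒ a*L ⇒ a*(S) ⇒ a*(S*L) ⇒ a*(L*L) ⇒ a*((S)*L) ⇒ a*((S*L)*L) ⇒ a*((L*L)*L) ⇒ a*((a*L)*L) ⇒ a*((a*a)*L) ⇒ a*((a*a)*a)

S ⇒ S*L   [S ::= S * L]
S*L ⇒ L*L   [S ::= L]
L*L ⇒ a*L   [L ::= a]
a*L ⇒ a*(S)   [L ::= ( S )]
a*(S) ⇒ a*(S*L)   [S ::= S * L]
a*(S*L) ⇒ a*(L*L)   [S ::= L]
a*(L*L) ⇒ a*((S)*L)   [L ::= ( S )]
a*((S)*L) ⇒ a*((S*L)*L)   [S ::= S * L]
a*((S*L)*L) ⇒ a*((L*L)*L)   [S ::= L]
a*((L*L)*L) ⇒ a*((a*L)*L)   [L ::= a]
a*((a*L)*L) ⇒ a*((a*a)*L)   [L ::= a]
a*((a*a)*L) ⇒ a*((a*a)*a)   [L ::= a]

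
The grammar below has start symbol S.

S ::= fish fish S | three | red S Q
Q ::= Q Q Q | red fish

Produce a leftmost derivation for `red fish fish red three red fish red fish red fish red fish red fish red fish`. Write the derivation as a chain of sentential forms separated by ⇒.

S ⇒ red S Q ⇒ red fish fish S Q ⇒ red fish fish red S Q Q ⇒ red fish fish red three Q Q ⇒ red fish fish red three Q Q Q Q ⇒ red fish fish red three red fish Q Q Q ⇒ red fish fish red three red fish Q Q Q Q Q ⇒ red fish fish red three red fish red fish Q Q Q Q ⇒ red fish fish red three red fish red fish red fish Q Q Q ⇒ red fish fish red three red fish red fish red fish red fish Q Q ⇒ red fish fish red three red fish red fish red fish red fish red fish Q ⇒ red fish fish red three red fish red fish red fish red fish red fish red fish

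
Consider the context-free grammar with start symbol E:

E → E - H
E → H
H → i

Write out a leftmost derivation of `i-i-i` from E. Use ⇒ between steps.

E ⇒ E-H   [E → E - H]
E-H ⇒ E-H-H   [E → E - H]
E-H-H ⇒ H-H-H   [E → H]
H-H-H ⇒ i-H-H   [H → i]
i-H-H ⇒ i-i-H   [H → i]
i-i-H ⇒ i-i-i   [H → i]

E ⇒ E-H ⇒ E-H-H ⇒ H-H-H ⇒ i-H-H ⇒ i-i-H ⇒ i-i-i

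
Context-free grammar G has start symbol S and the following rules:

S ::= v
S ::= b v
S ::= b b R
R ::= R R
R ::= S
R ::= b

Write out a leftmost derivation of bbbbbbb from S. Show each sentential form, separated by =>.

S=>bbR=>bbS=>bbbbR=>bbbbS=>bbbbbbR=>bbbbbbb

S => bbR   [S ::= b b R]
bbR => bbS   [R ::= S]
bbS => bbbbR   [S ::= b b R]
bbbbR => bbbbS   [R ::= S]
bbbbS => bbbbbbR   [S ::= b b R]
bbbbbbR => bbbbbbb   [R ::= b]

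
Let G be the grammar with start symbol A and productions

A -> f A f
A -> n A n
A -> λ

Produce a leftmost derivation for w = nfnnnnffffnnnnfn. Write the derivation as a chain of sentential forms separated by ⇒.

A ⇒ nAn   [A -> n A n]
nAn ⇒ nfAfn   [A -> f A f]
nfAfn ⇒ nfnAnfn   [A -> n A n]
nfnAnfn ⇒ nfnnAnnfn   [A -> n A n]
nfnnAnnfn ⇒ nfnnnAnnnfn   [A -> n A n]
nfnnnAnnnfn ⇒ nfnnnnAnnnnfn   [A -> n A n]
nfnnnnAnnnnfn ⇒ nfnnnnfAfnnnnfn   [A -> f A f]
nfnnnnfAfnnnnfn ⇒ nfnnnnffAffnnnnfn   [A -> f A f]
nfnnnnffAffnnnnfn ⇒ nfnnnnffffnnnnfn   [A -> λ]

A⇒nAn⇒nfAfn⇒nfnAnfn⇒nfnnAnnfn⇒nfnnnAnnnfn⇒nfnnnnAnnnnfn⇒nfnnnnfAfnnnnfn⇒nfnnnnffAffnnnnfn⇒nfnnnnffffnnnnfn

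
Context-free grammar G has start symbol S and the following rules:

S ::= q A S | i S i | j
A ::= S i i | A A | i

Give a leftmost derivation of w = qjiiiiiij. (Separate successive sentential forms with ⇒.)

S⇒qAS⇒qAAS⇒qAAAS⇒qAAAAS⇒qAAAAAS⇒qSiiAAAAS⇒qjiiAAAAS⇒qjiiiAAAS⇒qjiiiiAAS⇒qjiiiiiAS⇒qjiiiiiiS⇒qjiiiiiij

S ⇒ qAS   [S ::= q A S]
qAS ⇒ qAAS   [A ::= A A]
qAAS ⇒ qAAAS   [A ::= A A]
qAAAS ⇒ qAAAAS   [A ::= A A]
qAAAAS ⇒ qAAAAAS   [A ::= A A]
qAAAAAS ⇒ qSiiAAAAS   [A ::= S i i]
qSiiAAAAS ⇒ qjiiAAAAS   [S ::= j]
qjiiAAAAS ⇒ qjiiiAAAS   [A ::= i]
qjiiiAAAS ⇒ qjiiiiAAS   [A ::= i]
qjiiiiAAS ⇒ qjiiiiiAS   [A ::= i]
qjiiiiiAS ⇒ qjiiiiiiS   [A ::= i]
qjiiiiiiS ⇒ qjiiiiiij   [S ::= j]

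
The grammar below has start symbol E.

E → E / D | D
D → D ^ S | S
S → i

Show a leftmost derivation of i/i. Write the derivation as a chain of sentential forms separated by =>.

E => E/D   [E → E / D]
E/D => D/D   [E → D]
D/D => S/D   [D → S]
S/D => i/D   [S → i]
i/D => i/S   [D → S]
i/S => i/i   [S → i]

E => E/D => D/D => S/D => i/D => i/S => i/i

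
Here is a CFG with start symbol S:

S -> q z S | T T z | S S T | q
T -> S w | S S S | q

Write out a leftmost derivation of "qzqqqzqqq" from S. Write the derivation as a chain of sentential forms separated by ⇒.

S ⇒ SST   [S -> S S T]
SST ⇒ qzSST   [S -> q z S]
qzSST ⇒ qzqST   [S -> q]
qzqST ⇒ qzqSSTT   [S -> S S T]
qzqSSTT ⇒ qzqTTzSTT   [S -> T T z]
qzqTTzSTT ⇒ qzqqTzSTT   [T -> q]
qzqqTzSTT ⇒ qzqqqzSTT   [T -> q]
qzqqqzSTT ⇒ qzqqqzqTT   [S -> q]
qzqqqzqTT ⇒ qzqqqzqqT   [T -> q]
qzqqqzqqT ⇒ qzqqqzqqq   [T -> q]

S ⇒ SST ⇒ qzSST ⇒ qzqST ⇒ qzqSSTT ⇒ qzqTTzSTT ⇒ qzqqTzSTT ⇒ qzqqqzSTT ⇒ qzqqqzqTT ⇒ qzqqqzqqT ⇒ qzqqqzqqq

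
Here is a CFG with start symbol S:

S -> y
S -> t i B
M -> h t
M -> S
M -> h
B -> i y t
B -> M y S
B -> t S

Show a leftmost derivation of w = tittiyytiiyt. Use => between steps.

S=>tiB=>titS=>tittiB=>tittiMyS=>tittiSyS=>tittiyyS=>tittiyytiB=>tittiyytiiyt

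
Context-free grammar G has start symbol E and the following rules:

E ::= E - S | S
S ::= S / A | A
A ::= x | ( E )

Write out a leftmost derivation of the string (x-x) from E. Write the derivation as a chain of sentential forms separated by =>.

E => S => A => (E) => (E-S) => (S-S) => (A-S) => (x-S) => (x-A) => (x-x)

E => S   [E ::= S]
S => A   [S ::= A]
A => (E)   [A ::= ( E )]
(E) => (E-S)   [E ::= E - S]
(E-S) => (S-S)   [E ::= S]
(S-S) => (A-S)   [S ::= A]
(A-S) => (x-S)   [A ::= x]
(x-S) => (x-A)   [S ::= A]
(x-A) => (x-x)   [A ::= x]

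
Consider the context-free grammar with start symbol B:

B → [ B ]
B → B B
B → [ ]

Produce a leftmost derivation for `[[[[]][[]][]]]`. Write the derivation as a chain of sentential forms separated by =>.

B=>[B]=>[[B]]=>[[BB]]=>[[BBB]]=>[[[B]BB]]=>[[[[]]BB]]=>[[[[]][B]B]]=>[[[[]][[]]B]]=>[[[[]][[]][]]]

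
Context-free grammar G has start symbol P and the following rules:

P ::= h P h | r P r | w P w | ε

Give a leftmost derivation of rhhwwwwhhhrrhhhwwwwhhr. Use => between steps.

P=>rPr=>rhPhr=>rhhPhhr=>rhhwPwhhr=>rhhwwPwwhhr=>rhhwwwPwwwhhr=>rhhwwwwPwwwwhhr=>rhhwwwwhPhwwwwhhr=>rhhwwwwhhPhhwwwwhhr=>rhhwwwwhhhPhhhwwwwhhr=>rhhwwwwhhhrPrhhhwwwwhhr=>rhhwwwwhhhrrhhhwwwwhhr

P => rPr   [P ::= r P r]
rPr => rhPhr   [P ::= h P h]
rhPhr => rhhPhhr   [P ::= h P h]
rhhPhhr => rhhwPwhhr   [P ::= w P w]
rhhwPwhhr => rhhwwPwwhhr   [P ::= w P w]
rhhwwPwwhhr => rhhwwwPwwwhhr   [P ::= w P w]
rhhwwwPwwwhhr => rhhwwwwPwwwwhhr   [P ::= w P w]
rhhwwwwPwwwwhhr => rhhwwwwhPhwwwwhhr   [P ::= h P h]
rhhwwwwhPhwwwwhhr => rhhwwwwhhPhhwwwwhhr   [P ::= h P h]
rhhwwwwhhPhhwwwwhhr => rhhwwwwhhhPhhhwwwwhhr   [P ::= h P h]
rhhwwwwhhhPhhhwwwwhhr => rhhwwwwhhhrPrhhhwwwwhhr   [P ::= r P r]
rhhwwwwhhhrPrhhhwwwwhhr => rhhwwwwhhhrrhhhwwwwhhr   [P ::= ε]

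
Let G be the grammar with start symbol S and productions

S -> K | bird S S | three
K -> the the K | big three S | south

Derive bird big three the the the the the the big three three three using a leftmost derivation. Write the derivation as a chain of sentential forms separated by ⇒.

S ⇒ bird S S ⇒ bird K S ⇒ bird big three S S ⇒ bird big three K S ⇒ bird big three the the K S ⇒ bird big three the the the the K S ⇒ bird big three the the the the the the K S ⇒ bird big three the the the the the the big three S S ⇒ bird big three the the the the the the big three three S ⇒ bird big three the the the the the the big three three three

S ⇒ bird S S   [S -> bird S S]
bird S S ⇒ bird K S   [S -> K]
bird K S ⇒ bird big three S S   [K -> big three S]
bird big three S S ⇒ bird big three K S   [S -> K]
bird big three K S ⇒ bird big three the the K S   [K -> the the K]
bird big three the the K S ⇒ bird big three the the the the K S   [K -> the the K]
bird big three the the the the K S ⇒ bird big three the the the the the the K S   [K -> the the K]
bird big three the the the the the the K S ⇒ bird big three the the the the the the big three S S   [K -> big three S]
bird big three the the the the the the big three S S ⇒ bird big three the the the the the the big three three S   [S -> three]
bird big three the the the the the the big three three S ⇒ bird big three the the the the the the big three three three   [S -> three]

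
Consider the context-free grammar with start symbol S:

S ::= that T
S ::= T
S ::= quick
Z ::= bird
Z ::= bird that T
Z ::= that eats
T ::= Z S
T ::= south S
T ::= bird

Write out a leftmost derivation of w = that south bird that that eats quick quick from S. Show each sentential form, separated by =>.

S => that T => that south S => that south T => that south Z S => that south bird that T S => that south bird that Z S S => that south bird that that eats S S => that south bird that that eats quick S => that south bird that that eats quick quick

S => that T   [S ::= that T]
that T => that south S   [T ::= south S]
that south S => that south T   [S ::= T]
that south T => that south Z S   [T ::= Z S]
that south Z S => that south bird that T S   [Z ::= bird that T]
that south bird that T S => that south bird that Z S S   [T ::= Z S]
that south bird that Z S S => that south bird that that eats S S   [Z ::= that eats]
that south bird that that eats S S => that south bird that that eats quick S   [S ::= quick]
that south bird that that eats quick S => that south bird that that eats quick quick   [S ::= quick]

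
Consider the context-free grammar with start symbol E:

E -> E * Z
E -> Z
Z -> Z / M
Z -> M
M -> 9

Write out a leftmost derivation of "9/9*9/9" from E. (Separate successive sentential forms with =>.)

E => E*Z => Z*Z => Z/M*Z => M/M*Z => 9/M*Z => 9/9*Z => 9/9*Z/M => 9/9*M/M => 9/9*9/M => 9/9*9/9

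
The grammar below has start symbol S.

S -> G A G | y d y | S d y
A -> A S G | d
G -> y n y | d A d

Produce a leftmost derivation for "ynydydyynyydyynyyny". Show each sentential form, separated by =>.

S => GAG   [S -> G A G]
GAG => ynyAG   [G -> y n y]
ynyAG => ynyASGG   [A -> A S G]
ynyASGG => ynyASGSGG   [A -> A S G]
ynyASGSGG => ynydSGSGG   [A -> d]
ynydSGSGG => ynydydyGSGG   [S -> y d y]
ynydydyGSGG => ynydydyynySGG   [G -> y n y]
ynydydyynySGG => ynydydyynyydyGG   [S -> y d y]
ynydydyynyydyGG => ynydydyynyydyynyG   [G -> y n y]
ynydydyynyydyynyG => ynydydyynyydyynyyny   [G -> y n y]

S=>GAG=>ynyAG=>ynyASGG=>ynyASGSGG=>ynydSGSGG=>ynydydyGSGG=>ynydydyynySGG=>ynydydyynyydyGG=>ynydydyynyydyynyG=>ynydydyynyydyynyyny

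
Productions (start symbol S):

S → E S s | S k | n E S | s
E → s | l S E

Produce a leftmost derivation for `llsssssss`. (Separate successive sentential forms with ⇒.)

S ⇒ ESs   [S → E S s]
ESs ⇒ lSESs   [E → l S E]
lSESs ⇒ lESsESs   [S → E S s]
lESsESs ⇒ llSESsESs   [E → l S E]
llSESsESs ⇒ llsESsESs   [S → s]
llsESsESs ⇒ llssSsESs   [E → s]
llssSsESs ⇒ llssssESs   [S → s]
llssssESs ⇒ llsssssSs   [E → s]
llsssssSs ⇒ llsssssss   [S → s]

S ⇒ ESs ⇒ lSESs ⇒ lESsESs ⇒ llSESsESs ⇒ llsESsESs ⇒ llssSsESs ⇒ llssssESs ⇒ llsssssSs ⇒ llsssssss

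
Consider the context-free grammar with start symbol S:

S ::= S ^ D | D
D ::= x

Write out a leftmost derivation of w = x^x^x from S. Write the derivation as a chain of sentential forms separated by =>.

S => S^D => S^D^D => D^D^D => x^D^D => x^x^D => x^x^x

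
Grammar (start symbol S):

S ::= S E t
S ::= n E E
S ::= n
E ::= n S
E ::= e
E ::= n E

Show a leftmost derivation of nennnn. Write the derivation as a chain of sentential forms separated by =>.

S=>nEE=>neE=>nenE=>nennE=>nennnS=>nennnn

S => nEE   [S ::= n E E]
nEE => neE   [E ::= e]
neE => nenE   [E ::= n E]
nenE => nennE   [E ::= n E]
nennE => nennnS   [E ::= n S]
nennnS => nennnn   [S ::= n]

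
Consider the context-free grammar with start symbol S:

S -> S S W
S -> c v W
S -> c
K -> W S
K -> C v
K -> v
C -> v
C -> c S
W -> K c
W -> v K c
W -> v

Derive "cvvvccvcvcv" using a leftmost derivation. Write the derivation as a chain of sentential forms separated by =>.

S=>SSW=>SSWSW=>SSWSWSW=>cvWSWSWSW=>cvvKcSWSWSW=>cvvvcSWSWSW=>cvvvccWSWSW=>cvvvccvSWSW=>cvvvccvcWSW=>cvvvccvcvSW=>cvvvccvcvcW=>cvvvccvcvcv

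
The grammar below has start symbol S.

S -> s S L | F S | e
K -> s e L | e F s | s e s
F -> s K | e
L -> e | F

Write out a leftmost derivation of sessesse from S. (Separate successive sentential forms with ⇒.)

S⇒FS⇒sKS⇒seFsS⇒sesKsS⇒sessessS⇒sessesse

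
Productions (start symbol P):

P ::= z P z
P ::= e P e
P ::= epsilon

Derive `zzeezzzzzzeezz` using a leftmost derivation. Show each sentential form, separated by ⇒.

P ⇒ zPz   [P ::= z P z]
zPz ⇒ zzPzz   [P ::= z P z]
zzPzz ⇒ zzePezz   [P ::= e P e]
zzePezz ⇒ zzeePeezz   [P ::= e P e]
zzeePeezz ⇒ zzeezPzeezz   [P ::= z P z]
zzeezPzeezz ⇒ zzeezzPzzeezz   [P ::= z P z]
zzeezzPzzeezz ⇒ zzeezzzPzzzeezz   [P ::= z P z]
zzeezzzPzzzeezz ⇒ zzeezzzzzzeezz   [P ::= epsilon]

P⇒zPz⇒zzPzz⇒zzePezz⇒zzeePeezz⇒zzeezPzeezz⇒zzeezzPzzeezz⇒zzeezzzPzzzeezz⇒zzeezzzzzzeezz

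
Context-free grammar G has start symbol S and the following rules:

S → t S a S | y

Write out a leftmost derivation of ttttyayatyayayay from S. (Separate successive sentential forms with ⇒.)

S ⇒ tSaS ⇒ ttSaSaS ⇒ tttSaSaSaS ⇒ ttttSaSaSaSaS ⇒ ttttyaSaSaSaS ⇒ ttttyayaSaSaS ⇒ ttttyayatSaSaSaS ⇒ ttttyayatyaSaSaS ⇒ ttttyayatyayaSaS ⇒ ttttyayatyayayaS ⇒ ttttyayatyayayay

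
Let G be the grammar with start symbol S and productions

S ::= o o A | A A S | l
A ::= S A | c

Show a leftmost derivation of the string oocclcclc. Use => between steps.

S=>ooA=>ooSA=>ooAASA=>ooSAASA=>ooAASAASA=>oocASAASA=>ooccSAASA=>oocclAASA=>oocclcASA=>oocclccSA=>oocclcclA=>oocclcclc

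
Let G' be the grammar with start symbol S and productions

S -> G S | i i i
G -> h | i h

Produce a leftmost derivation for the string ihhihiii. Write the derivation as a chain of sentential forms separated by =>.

S => GS => ihS => ihGS => ihhS => ihhGS => ihhihS => ihhihiii

S => GS   [S -> G S]
GS => ihS   [G -> i h]
ihS => ihGS   [S -> G S]
ihGS => ihhS   [G -> h]
ihhS => ihhGS   [S -> G S]
ihhGS => ihhihS   [G -> i h]
ihhihS => ihhihiii   [S -> i i i]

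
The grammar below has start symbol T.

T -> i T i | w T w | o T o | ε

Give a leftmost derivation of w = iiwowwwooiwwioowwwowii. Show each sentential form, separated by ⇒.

T ⇒ iTi ⇒ iiTii ⇒ iiwTwii ⇒ iiwoTowii ⇒ iiwowTwowii ⇒ iiwowwTwwowii ⇒ iiwowwwTwwwowii ⇒ iiwowwwoTowwwowii ⇒ iiwowwwooToowwwowii ⇒ iiwowwwooiTioowwwowii ⇒ iiwowwwooiwTwioowwwowii ⇒ iiwowwwooiwwioowwwowii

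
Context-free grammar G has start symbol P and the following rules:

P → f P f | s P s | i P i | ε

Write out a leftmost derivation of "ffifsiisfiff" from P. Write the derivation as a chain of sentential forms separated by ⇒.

P ⇒ fPf ⇒ ffPff ⇒ ffiPiff ⇒ ffifPfiff ⇒ ffifsPsfiff ⇒ ffifsiPisfiff ⇒ ffifsiisfiff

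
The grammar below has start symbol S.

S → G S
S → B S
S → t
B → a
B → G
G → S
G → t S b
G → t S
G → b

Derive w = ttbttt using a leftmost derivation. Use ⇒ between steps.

S ⇒ GS ⇒ SS ⇒ BSS ⇒ GSS ⇒ SSS ⇒ BSSS ⇒ GSSS ⇒ tSbSSS ⇒ ttbSSS ⇒ ttbtSS ⇒ ttbttS ⇒ ttbttt

S ⇒ GS   [S → G S]
GS ⇒ SS   [G → S]
SS ⇒ BSS   [S → B S]
BSS ⇒ GSS   [B → G]
GSS ⇒ SSS   [G → S]
SSS ⇒ BSSS   [S → B S]
BSSS ⇒ GSSS   [B → G]
GSSS ⇒ tSbSSS   [G → t S b]
tSbSSS ⇒ ttbSSS   [S → t]
ttbSSS ⇒ ttbtSS   [S → t]
ttbtSS ⇒ ttbttS   [S → t]
ttbttS ⇒ ttbttt   [S → t]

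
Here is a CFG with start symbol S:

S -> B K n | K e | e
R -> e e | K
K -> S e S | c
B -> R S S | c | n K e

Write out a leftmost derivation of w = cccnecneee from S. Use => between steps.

S => Ke   [S -> K e]
Ke => SeSe   [K -> S e S]
SeSe => BKneSe   [S -> B K n]
BKneSe => RSSKneSe   [B -> R S S]
RSSKneSe => KSSKneSe   [R -> K]
KSSKneSe => cSSKneSe   [K -> c]
cSSKneSe => cBKnSKneSe   [S -> B K n]
cBKnSKneSe => ccKnSKneSe   [B -> c]
ccKnSKneSe => cccnSKneSe   [K -> c]
cccnSKneSe => cccneKneSe   [S -> e]
cccneKneSe => cccnecneSe   [K -> c]
cccnecneSe => cccnecneee   [S -> e]

S => Ke => SeSe => BKneSe => RSSKneSe => KSSKneSe => cSSKneSe => cBKnSKneSe => ccKnSKneSe => cccnSKneSe => cccneKneSe => cccnecneSe => cccnecneee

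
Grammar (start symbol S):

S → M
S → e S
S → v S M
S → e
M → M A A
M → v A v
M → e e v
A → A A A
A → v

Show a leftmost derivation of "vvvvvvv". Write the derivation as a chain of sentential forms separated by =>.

S => M => MAA => vAvAA => vAAAvAA => vvAAvAA => vvvAvAA => vvvvvAA => vvvvvvA => vvvvvvv

S => M   [S → M]
M => MAA   [M → M A A]
MAA => vAvAA   [M → v A v]
vAvAA => vAAAvAA   [A → A A A]
vAAAvAA => vvAAvAA   [A → v]
vvAAvAA => vvvAvAA   [A → v]
vvvAvAA => vvvvvAA   [A → v]
vvvvvAA => vvvvvvA   [A → v]
vvvvvvA => vvvvvvv   [A → v]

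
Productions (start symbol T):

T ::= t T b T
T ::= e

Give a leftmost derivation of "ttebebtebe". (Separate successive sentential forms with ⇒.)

T⇒tTbT⇒ttTbTbT⇒ttebTbT⇒ttebebT⇒ttebebtTbT⇒ttebebtebT⇒ttebebtebe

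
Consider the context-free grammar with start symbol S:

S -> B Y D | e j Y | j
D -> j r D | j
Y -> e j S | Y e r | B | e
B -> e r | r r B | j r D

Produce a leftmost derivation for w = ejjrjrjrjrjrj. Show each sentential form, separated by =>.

S => ejY => ejB => ejjrD => ejjrjrD => ejjrjrjrD => ejjrjrjrjrD => ejjrjrjrjrjrD => ejjrjrjrjrjrj

S => ejY   [S -> e j Y]
ejY => ejB   [Y -> B]
ejB => ejjrD   [B -> j r D]
ejjrD => ejjrjrD   [D -> j r D]
ejjrjrD => ejjrjrjrD   [D -> j r D]
ejjrjrjrD => ejjrjrjrjrD   [D -> j r D]
ejjrjrjrjrD => ejjrjrjrjrjrD   [D -> j r D]
ejjrjrjrjrjrD => ejjrjrjrjrjrj   [D -> j]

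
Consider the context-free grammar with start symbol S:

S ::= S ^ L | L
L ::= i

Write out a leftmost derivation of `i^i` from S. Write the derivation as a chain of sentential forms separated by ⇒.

S⇒S^L⇒L^L⇒i^L⇒i^i

S ⇒ S^L   [S ::= S ^ L]
S^L ⇒ L^L   [S ::= L]
L^L ⇒ i^L   [L ::= i]
i^L ⇒ i^i   [L ::= i]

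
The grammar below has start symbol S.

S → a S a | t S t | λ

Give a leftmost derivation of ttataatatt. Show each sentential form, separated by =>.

S => tSt   [S → t S t]
tSt => ttStt   [S → t S t]
ttStt => ttaSatt   [S → a S a]
ttaSatt => ttatStatt   [S → t S t]
ttatStatt => ttataSatatt   [S → a S a]
ttataSatatt => ttataatatt   [S → λ]

S => tSt => ttStt => ttaSatt => ttatStatt => ttataSatatt => ttataatatt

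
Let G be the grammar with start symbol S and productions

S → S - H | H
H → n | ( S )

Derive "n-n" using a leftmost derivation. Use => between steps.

S => S-H   [S → S - H]
S-H => H-H   [S → H]
H-H => n-H   [H → n]
n-H => n-n   [H → n]

S => S-H => H-H => n-H => n-n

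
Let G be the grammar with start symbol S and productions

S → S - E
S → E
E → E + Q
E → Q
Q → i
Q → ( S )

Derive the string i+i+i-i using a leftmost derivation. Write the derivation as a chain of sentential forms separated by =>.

S => S-E   [S → S - E]
S-E => E-E   [S → E]
E-E => E+Q-E   [E → E + Q]
E+Q-E => E+Q+Q-E   [E → E + Q]
E+Q+Q-E => Q+Q+Q-E   [E → Q]
Q+Q+Q-E => i+Q+Q-E   [Q → i]
i+Q+Q-E => i+i+Q-E   [Q → i]
i+i+Q-E => i+i+i-E   [Q → i]
i+i+i-E => i+i+i-Q   [E → Q]
i+i+i-Q => i+i+i-i   [Q → i]

S => S-E => E-E => E+Q-E => E+Q+Q-E => Q+Q+Q-E => i+Q+Q-E => i+i+Q-E => i+i+i-E => i+i+i-Q => i+i+i-i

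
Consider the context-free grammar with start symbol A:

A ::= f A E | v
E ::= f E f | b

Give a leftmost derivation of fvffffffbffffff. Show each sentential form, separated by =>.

A => fAE => fvE => fvfEf => fvffEff => fvfffEfff => fvffffEffff => fvfffffEfffff => fvffffffEffffff => fvffffffbffffff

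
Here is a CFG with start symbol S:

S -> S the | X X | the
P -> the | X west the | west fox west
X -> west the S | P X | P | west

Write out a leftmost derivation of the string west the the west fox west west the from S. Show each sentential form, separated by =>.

S => S the   [S -> S the]
S the => X X the   [S -> X X]
X X the => west the S X the   [X -> west the S]
west the S X the => west the X X X the   [S -> X X]
west the X X X the => west the P X X the   [X -> P]
west the P X X the => west the the X X the   [P -> the]
west the the X X the => west the the P X the   [X -> P]
west the the P X the => west the the west fox west X the   [P -> west fox west]
west the the west fox west X the => west the the west fox west west the   [X -> west]

S => S the => X X the => west the S X the => west the X X X the => west the P X X the => west the the X X the => west the the P X the => west the the west fox west X the => west the the west fox west west the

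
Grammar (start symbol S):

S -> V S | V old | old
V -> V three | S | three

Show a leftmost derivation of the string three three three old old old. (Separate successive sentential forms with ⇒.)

S ⇒ V S ⇒ S S ⇒ V S S ⇒ S S S ⇒ V S S S ⇒ V three S S S ⇒ V three three S S S ⇒ three three three S S S ⇒ three three three old S S ⇒ three three three old old S ⇒ three three three old old old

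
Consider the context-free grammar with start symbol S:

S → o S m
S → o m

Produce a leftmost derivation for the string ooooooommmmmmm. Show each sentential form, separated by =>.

S => oSm => ooSmm => oooSmmm => ooooSmmmm => oooooSmmmmm => ooooooSmmmmmm => ooooooommmmmmm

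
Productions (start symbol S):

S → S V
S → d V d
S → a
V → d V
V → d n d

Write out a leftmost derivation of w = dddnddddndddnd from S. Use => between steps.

S => SV   [S → S V]
SV => SVV   [S → S V]
SVV => dVdVV   [S → d V d]
dVdVV => ddVdVV   [V → d V]
ddVdVV => dddnddVV   [V → d n d]
dddnddVV => dddndddVV   [V → d V]
dddndddVV => dddnddddndV   [V → d n d]
dddnddddndV => dddnddddnddV   [V → d V]
dddnddddnddV => dddnddddndddnd   [V → d n d]

S=>SV=>SVV=>dVdVV=>ddVdVV=>dddnddVV=>dddndddVV=>dddnddddndV=>dddnddddnddV=>dddnddddndddnd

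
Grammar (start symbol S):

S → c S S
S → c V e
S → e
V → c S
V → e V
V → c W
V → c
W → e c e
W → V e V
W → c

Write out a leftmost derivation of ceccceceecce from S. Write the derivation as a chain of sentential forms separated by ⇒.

S ⇒ cSS   [S → c S S]
cSS ⇒ ceS   [S → e]
ceS ⇒ cecSS   [S → c S S]
cecSS ⇒ ceccVeS   [S → c V e]
ceccVeS ⇒ cecccWeS   [V → c W]
cecccWeS ⇒ ceccceceeS   [W → e c e]
ceccceceeS ⇒ ceccceceecVe   [S → c V e]
ceccceceecVe ⇒ ceccceceecce   [V → c]

S⇒cSS⇒ceS⇒cecSS⇒ceccVeS⇒cecccWeS⇒ceccceceeS⇒ceccceceecVe⇒ceccceceecce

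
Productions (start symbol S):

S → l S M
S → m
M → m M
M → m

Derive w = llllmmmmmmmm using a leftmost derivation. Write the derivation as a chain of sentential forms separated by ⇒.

S ⇒ lSM   [S → l S M]
lSM ⇒ llSMM   [S → l S M]
llSMM ⇒ lllSMMM   [S → l S M]
lllSMMM ⇒ llllSMMMM   [S → l S M]
llllSMMMM ⇒ llllmMMMM   [S → m]
llllmMMMM ⇒ llllmmMMMM   [M → m M]
llllmmMMMM ⇒ llllmmmMMMM   [M → m M]
llllmmmMMMM ⇒ llllmmmmMMM   [M → m]
llllmmmmMMM ⇒ llllmmmmmMMM   [M → m M]
llllmmmmmMMM ⇒ llllmmmmmmMM   [M → m]
llllmmmmmmMM ⇒ llllmmmmmmmM   [M → m]
llllmmmmmmmM ⇒ llllmmmmmmmm   [M → m]

S⇒lSM⇒llSMM⇒lllSMMM⇒llllSMMMM⇒llllmMMMM⇒llllmmMMMM⇒llllmmmMMMM⇒llllmmmmMMM⇒llllmmmmmMMM⇒llllmmmmmmMM⇒llllmmmmmmmM⇒llllmmmmmmmm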